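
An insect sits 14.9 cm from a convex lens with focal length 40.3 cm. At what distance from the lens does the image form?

23.6 cm

Thin-lens equation: 1/s_i = 1/f − 1/s_o = 1/(40.30) − 1/(14.9) = 0.02481 − 0.06711 = -0.04230, so s_i = -23.6 cm.
The image is virtual, upright and enlarged, on the same side as the object.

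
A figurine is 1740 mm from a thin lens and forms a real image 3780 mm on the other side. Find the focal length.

Real image ⇒ d_i = +3780 mm.
1/f = 1/d_o + 1/d_i = 1/(1740) + 1/(3780) = 0.0008393, so f = 1190 mm.
Since f is positive, the thin lens is converging.

f = 1190 mm (converging)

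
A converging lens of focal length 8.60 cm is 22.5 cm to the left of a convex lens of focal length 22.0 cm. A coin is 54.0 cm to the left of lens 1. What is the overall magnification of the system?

m = -0.428

Lens 1: 1/d_i1 = 1/(8.60) − 1/(54.0) = 0.09776, so d_i1 = 10.23 cm; m₁ = −d_i1/d_o1 = -0.1894.
d_o2 = 22.5 − (10.23) = 12.27 cm.
Lens 2: 1/d_i2 = 1/(22.0) − 1/(12.27) = -0.03605, so d_i2 = -27.74 cm; m₂ = −d_i2/d_o2 = +2.261.
m = m₁·m₂ = (-0.1894)(+2.261) = -0.428.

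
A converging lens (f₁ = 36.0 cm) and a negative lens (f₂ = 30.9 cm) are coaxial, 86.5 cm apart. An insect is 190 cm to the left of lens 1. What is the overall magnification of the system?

m = -0.0990

Lens 1: 1/d_i1 = 1/(36.0) − 1/(190) = 0.02251, so d_i1 = 44.42 cm; m₁ = −d_i1/d_o1 = -0.2338.
d_o2 = 86.5 − (44.42) = 42.08 cm.
f₂ = −30.9 cm (diverging).
Lens 2: 1/d_i2 = 1/(-30.9) − 1/(42.08) = -0.05613, so d_i2 = -17.82 cm; m₂ = −d_i2/d_o2 = +0.4234.
m = m₁·m₂ = (-0.2338)(+0.4234) = -0.0990.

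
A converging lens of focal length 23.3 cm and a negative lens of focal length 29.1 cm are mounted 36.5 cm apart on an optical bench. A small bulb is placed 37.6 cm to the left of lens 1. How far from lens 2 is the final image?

166 cm

Lens 1: 1/d_i1 = 1/f₁ − 1/d_o1 = 1/(23.3) − 1/(37.6) = 0.01632, so d_i1 = 61.26 cm.
The intermediate image is 61.26 cm to the right of lens 1, which lies 24.76 cm to the right of lens 2 — a virtual object — so d_o2 = −24.76 cm.
Lens 2 is diverging, so f₂ = −29.1 cm.
Lens 2: 1/d_i2 = 1/f₂ − 1/d_o2 = 1/(-29.1) − 1/(-24.76) = 0.006023, so d_i2 = 166 cm.
The final image is real, 166 cm to the right of lens 2 (overall magnification ≈ -11).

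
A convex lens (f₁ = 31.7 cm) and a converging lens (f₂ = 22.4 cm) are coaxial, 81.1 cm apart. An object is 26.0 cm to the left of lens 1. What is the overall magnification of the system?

Lens 1: 1/d_i1 = 1/(31.7) − 1/(26.0) = -0.006916, so d_i1 = -144.6 cm; m₁ = −d_i1/d_o1 = +5.562.
d_o2 = 81.1 − (-144.6) = 225.7 cm.
Lens 2: 1/d_i2 = 1/(22.4) − 1/(225.7) = 0.04021, so d_i2 = 24.87 cm; m₂ = −d_i2/d_o2 = -0.1102.
m = m₁·m₂ = (+5.562)(-0.1102) = -0.613.

m = -0.613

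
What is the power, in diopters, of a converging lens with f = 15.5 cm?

f = 15.5 cm = 0.155 m.
P = 1/f = 1/(0.155 m) = +6.45 D.

P = +6.45 D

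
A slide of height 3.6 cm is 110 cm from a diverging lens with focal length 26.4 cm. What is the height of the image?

For a diverging lens, f = -26.4 cm.
1/d_i = 1/f − 1/d_o = 1/(-26.40) − 1/(110) = -0.04697, so d_i = -21.29 cm.
m = −d_i/d_o = +0.1935.
|h_i| = |m|·h_o = 0.1935 × 3.6 = 0.697 cm. The image is virtual, upright and reduced, on the same side as the object.

0.697 cm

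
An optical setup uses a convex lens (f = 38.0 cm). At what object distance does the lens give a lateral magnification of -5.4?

m = −d_i/d_o ⇒ d_i = −m·d_o.
1/f = 1/d_o + 1/d_i = 1/d_o − 1/(m·d_o) = (1 − 1/m)/d_o, so d_o = f(1 − 1/m) = (38.00)(1 − 1/(-5.4)) = 45.0 cm.

45.0 cm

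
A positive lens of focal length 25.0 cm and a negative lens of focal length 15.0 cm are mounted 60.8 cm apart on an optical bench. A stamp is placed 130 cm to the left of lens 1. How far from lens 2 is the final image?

Lens 1: 1/d_i1 = 1/f₁ − 1/d_o1 = 1/(25.0) − 1/(130) = 0.03231, so d_i1 = 30.95 cm.
The intermediate image is 30.95 cm to the right of lens 1, which is 60.8 − (30.95) = 29.85 cm to the left of lens 2, so d_o2 = +29.85 cm.
Lens 2 is diverging, so f₂ = −15.0 cm.
Lens 2: 1/d_i2 = 1/f₂ − 1/d_o2 = 1/(-15.0) − 1/(29.85) = -0.1002, so d_i2 = -9.98 cm.
The final image is virtual, 9.98 cm to the left of lens 2 (overall magnification ≈ -0.080).

9.98 cm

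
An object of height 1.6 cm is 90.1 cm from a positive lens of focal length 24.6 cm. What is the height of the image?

0.601 cm

1/d_i = 1/f − 1/d_o = 1/(24.60) − 1/(90.1) = 0.02955, so d_i = 33.84 cm.
m = −d_i/d_o = -0.3756.
|h_i| = |m|·h_o = 0.3756 × 1.6 = 0.601 cm. The image is real, inverted and reduced, on the far side of the lens.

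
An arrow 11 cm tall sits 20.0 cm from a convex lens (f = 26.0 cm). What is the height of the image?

1/d_i = 1/f − 1/d_o = 1/(26.00) − 1/(20.0) = -0.01154, so d_i = -86.67 cm.
m = −d_i/d_o = +4.333.
|h_i| = |m|·h_o = 4.333 × 11 = 47.7 cm. The image is virtual, upright and enlarged, on the same side as the object.

47.7 cm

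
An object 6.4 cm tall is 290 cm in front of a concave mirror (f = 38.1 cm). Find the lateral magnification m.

1/d_i = 1/f − 1/d_o = 1/(38.10) − 1/(290) = 0.02280, so d_i = 43.86 cm.
m = −d_i/d_o = −(43.86)/(290) = -0.151.
The image is real, inverted and reduced, in front of the mirror.

m = -0.151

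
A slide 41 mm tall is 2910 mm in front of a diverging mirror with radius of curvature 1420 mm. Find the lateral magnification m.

m = +0.196

f = R/2 = 1420/2 = 710.0 mm; for a diverging mirror, f = -710.0 mm.
1/d_i = 1/f − 1/d_o = 1/(-710.0) − 1/(2910) = -0.001752, so d_i = -570.7 mm.
m = −d_i/d_o = −(-570.7)/(2910) = +0.196.
The image is virtual, upright and reduced, behind the mirror.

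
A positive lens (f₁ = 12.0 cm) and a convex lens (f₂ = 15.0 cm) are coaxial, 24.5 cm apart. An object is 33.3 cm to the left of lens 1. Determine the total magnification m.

Lens 1: 1/d_i1 = 1/(12.0) − 1/(33.3) = 0.05330, so d_i1 = 18.76 cm; m₁ = −d_i1/d_o1 = -0.5634.
d_o2 = 24.5 − (18.76) = 5.740 cm.
Lens 2: 1/d_i2 = 1/(15.0) − 1/(5.740) = -0.1075, so d_i2 = -9.298 cm; m₂ = −d_i2/d_o2 = +1.620.
m = m₁·m₂ = (-0.5634)(+1.620) = -0.913.

m = -0.913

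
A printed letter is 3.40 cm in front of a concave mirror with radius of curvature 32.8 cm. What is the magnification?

m = +1.26

f = R/2 = 32.8/2 = 16.40 cm.
1/d_i = 1/f − 1/d_o = 1/(16.40) − 1/(3.40) = -0.2331, so d_i = -4.289 cm.
m = −d_i/d_o = −(-4.289)/(3.40) = +1.26.
The image is virtual, upright and enlarged, behind the mirror.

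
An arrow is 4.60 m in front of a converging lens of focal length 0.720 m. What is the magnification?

1/d_i = 1/f − 1/d_o = 1/(0.7200) − 1/(4.60) = 1.171, so d_i = 0.8536 m.
m = −d_i/d_o = −(0.8536)/(4.60) = -0.186.
The image is real, inverted and reduced, on the far side of the lens.

m = -0.186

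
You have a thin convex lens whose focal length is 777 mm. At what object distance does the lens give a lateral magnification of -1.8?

m = −d_i/d_o ⇒ d_i = −m·d_o.
1/f = 1/d_o + 1/d_i = 1/d_o − 1/(m·d_o) = (1 − 1/m)/d_o, so d_o = f(1 − 1/m) = (777.0)(1 − 1/(-1.8)) = 1210 mm.

1210 mm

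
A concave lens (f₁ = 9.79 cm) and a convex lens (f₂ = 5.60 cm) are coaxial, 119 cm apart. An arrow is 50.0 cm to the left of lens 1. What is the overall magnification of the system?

m = -0.00754

f₁ = −9.79 cm (diverging).
Lens 1: 1/d_i1 = 1/(-9.79) − 1/(50.0) = -0.1221, so d_i1 = -8.187 cm; m₁ = −d_i1/d_o1 = +0.1637.
d_o2 = 119 − (-8.187) = 127.2 cm.
Lens 2: 1/d_i2 = 1/(5.60) − 1/(127.2) = 0.1707, so d_i2 = 5.858 cm; m₂ = −d_i2/d_o2 = -0.04605.
m = m₁·m₂ = (+0.1637)(-0.04605) = -0.00754.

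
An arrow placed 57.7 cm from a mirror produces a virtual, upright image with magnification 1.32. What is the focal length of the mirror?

f = 238 cm (concave)

m = −d_i/d_o ⇒ d_i = −m·d_o = −(+1.32)·(57.7) = -76.16 cm.
1/f = 1/d_o + 1/d_i = 1/(57.7) + 1/(-76.16) = 0.004201, so f = 238 cm.
Since f is positive, the mirror is concave.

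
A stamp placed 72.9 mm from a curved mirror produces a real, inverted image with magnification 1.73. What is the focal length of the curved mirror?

f = 46.2 mm (concave)

m = −d_i/d_o ⇒ d_i = −m·d_o = −(-1.73)·(72.9) = 126.1 mm.
1/f = 1/d_o + 1/d_i = 1/(72.9) + 1/(126.1) = 0.02165, so f = 46.2 mm.
Since f is positive, the curved mirror is concave.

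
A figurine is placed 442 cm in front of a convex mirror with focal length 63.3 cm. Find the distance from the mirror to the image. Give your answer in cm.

For a convex mirror, f = -63.3 cm.
Mirror equation: 1/q = 1/f − 1/p = 1/(-63.30) − 1/(442) = -0.01580 − 0.002262 = -0.01806, so q = -55.4 cm.
The image is virtual, upright and reduced, behind the mirror.

55.4 cm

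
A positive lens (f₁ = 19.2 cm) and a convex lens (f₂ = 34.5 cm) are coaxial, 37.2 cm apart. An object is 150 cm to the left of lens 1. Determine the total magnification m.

m = -0.262

Lens 1: 1/d_i1 = 1/(19.2) − 1/(150) = 0.04542, so d_i1 = 22.02 cm; m₁ = −d_i1/d_o1 = -0.1468.
d_o2 = 37.2 − (22.02) = 15.18 cm.
Lens 2: 1/d_i2 = 1/(34.5) − 1/(15.18) = -0.03689, so d_i2 = -27.11 cm; m₂ = −d_i2/d_o2 = +1.786.
m = m₁·m₂ = (-0.1468)(+1.786) = -0.262.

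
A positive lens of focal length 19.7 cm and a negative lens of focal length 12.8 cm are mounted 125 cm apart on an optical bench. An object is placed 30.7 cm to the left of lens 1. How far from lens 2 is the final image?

10.8 cm

Lens 1: 1/d_i1 = 1/f₁ − 1/d_o1 = 1/(19.7) − 1/(30.7) = 0.01819, so d_i1 = 54.98 cm.
The intermediate image is 54.98 cm to the right of lens 1, which is 125 − (54.98) = 70.02 cm to the left of lens 2, so d_o2 = +70.02 cm.
Lens 2 is diverging, so f₂ = −12.8 cm.
Lens 2: 1/d_i2 = 1/f₂ − 1/d_o2 = 1/(-12.8) − 1/(70.02) = -0.09241, so d_i2 = -10.8 cm.
The final image is virtual, 10.8 cm to the left of lens 2 (overall magnification ≈ -0.28).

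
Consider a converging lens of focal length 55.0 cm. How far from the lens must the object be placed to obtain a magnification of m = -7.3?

m = −d_i/d_o ⇒ d_i = −m·d_o.
1/f = 1/d_o + 1/d_i = 1/d_o − 1/(m·d_o) = (1 − 1/m)/d_o, so d_o = f(1 − 1/m) = (55.00)(1 − 1/(-7.3)) = 62.5 cm.

62.5 cm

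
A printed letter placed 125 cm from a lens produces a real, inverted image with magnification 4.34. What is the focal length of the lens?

m = −d_i/d_o ⇒ d_i = −m·d_o = −(-4.34)·(125) = 542.5 cm.
1/f = 1/d_o + 1/d_i = 1/(125) + 1/(542.5) = 0.009843, so f = 102 cm.
Since f is positive, the lens is converging.

f = 102 cm (converging)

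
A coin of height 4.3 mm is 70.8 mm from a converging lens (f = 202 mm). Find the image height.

1/d_i = 1/f − 1/d_o = 1/(202.0) − 1/(70.8) = -0.009174, so d_i = -109.0 mm.
m = −d_i/d_o = +1.540.
|h_i| = |m|·h_o = 1.540 × 4.3 = 6.62 mm. The image is virtual, upright and enlarged, on the same side as the object.

6.62 mm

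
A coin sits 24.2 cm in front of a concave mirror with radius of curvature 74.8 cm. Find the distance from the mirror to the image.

68.6 cm

f = R/2 = 74.8/2 = 37.40 cm.
Mirror equation: 1/q = 1/f − 1/p = 1/(37.40) − 1/(24.2) = 0.02674 − 0.04132 = -0.01458, so q = -68.6 cm.
The image is virtual, upright and enlarged, behind the mirror.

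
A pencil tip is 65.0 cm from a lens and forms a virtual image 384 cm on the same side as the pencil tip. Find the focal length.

Virtual image ⇒ d_i = −384 cm.
1/f = 1/d_o + 1/d_i = 1/(65.0) + 1/(-384) = 0.01278, so f = 78.2 cm.
Since f is positive, the lens is converging.

f = 78.2 cm (converging)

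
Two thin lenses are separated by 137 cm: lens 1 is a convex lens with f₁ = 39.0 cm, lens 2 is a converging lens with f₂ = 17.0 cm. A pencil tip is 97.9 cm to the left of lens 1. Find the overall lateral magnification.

m = +0.204

Lens 1: 1/d_i1 = 1/(39.0) − 1/(97.9) = 0.01543, so d_i1 = 64.82 cm; m₁ = −d_i1/d_o1 = -0.6621.
d_o2 = 137 − (64.82) = 72.18 cm.
Lens 2: 1/d_i2 = 1/(17.0) − 1/(72.18) = 0.04497, so d_i2 = 22.24 cm; m₂ = −d_i2/d_o2 = -0.3081.
m = m₁·m₂ = (-0.6621)(-0.3081) = +0.204.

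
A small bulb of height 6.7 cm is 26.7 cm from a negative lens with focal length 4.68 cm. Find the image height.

For a negative lens, f = -4.68 cm.
1/d_i = 1/f − 1/d_o = 1/(-4.680) − 1/(26.7) = -0.2511, so d_i = -3.982 cm.
m = −d_i/d_o = +0.1491.
|h_i| = |m|·h_o = 0.1491 × 6.7 = 0.999 cm. The image is virtual, upright and reduced, on the same side as the object.

0.999 cm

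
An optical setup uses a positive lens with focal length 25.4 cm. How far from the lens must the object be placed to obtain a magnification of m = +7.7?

m = −d_i/d_o ⇒ d_i = −m·d_o.
1/f = 1/d_o + 1/d_i = 1/d_o − 1/(m·d_o) = (1 − 1/m)/d_o, so d_o = f(1 − 1/m) = (25.40)(1 − 1/(+7.7)) = 22.1 cm.

22.1 cm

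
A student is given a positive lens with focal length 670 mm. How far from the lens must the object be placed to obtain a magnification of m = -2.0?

m = −d_i/d_o ⇒ d_i = −m·d_o.
1/f = 1/d_o + 1/d_i = 1/d_o − 1/(m·d_o) = (1 − 1/m)/d_o, so d_o = f(1 − 1/m) = (670.0)(1 − 1/(-2.0)) = 1000 mm.

1000 mm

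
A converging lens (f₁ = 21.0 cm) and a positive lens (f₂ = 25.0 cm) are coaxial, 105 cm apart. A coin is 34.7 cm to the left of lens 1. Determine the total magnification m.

Lens 1: 1/d_i1 = 1/(21.0) − 1/(34.7) = 0.01880, so d_i1 = 53.19 cm; m₁ = −d_i1/d_o1 = -1.533.
d_o2 = 105 − (53.19) = 51.81 cm.
Lens 2: 1/d_i2 = 1/(25.0) − 1/(51.81) = 0.02070, so d_i2 = 48.31 cm; m₂ = −d_i2/d_o2 = -0.9325.
m = m₁·m₂ = (-1.533)(-0.9325) = +1.43.

m = +1.43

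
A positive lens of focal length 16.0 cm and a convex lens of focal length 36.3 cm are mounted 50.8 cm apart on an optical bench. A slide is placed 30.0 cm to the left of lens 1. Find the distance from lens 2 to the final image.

30.3 cm

Lens 1: 1/d_i1 = 1/f₁ − 1/d_o1 = 1/(16.0) − 1/(30.0) = 0.02917, so d_i1 = 34.29 cm.
The intermediate image is 34.29 cm to the right of lens 1, which is 50.8 − (34.29) = 16.51 cm to the left of lens 2, so d_o2 = +16.51 cm.
Lens 2: 1/d_i2 = 1/f₂ − 1/d_o2 = 1/(36.3) − 1/(16.51) = -0.03302, so d_i2 = -30.3 cm.
The final image is virtual, 30.3 cm to the left of lens 2 (overall magnification ≈ -2.1).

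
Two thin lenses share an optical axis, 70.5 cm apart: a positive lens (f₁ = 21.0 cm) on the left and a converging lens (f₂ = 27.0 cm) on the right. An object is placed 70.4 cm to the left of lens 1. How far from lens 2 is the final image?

80.7 cm

Lens 1: 1/d_i1 = 1/f₁ − 1/d_o1 = 1/(21.0) − 1/(70.4) = 0.03341, so d_i1 = 29.93 cm.
The intermediate image is 29.93 cm to the right of lens 1, which is 70.5 − (29.93) = 40.57 cm to the left of lens 2, so d_o2 = +40.57 cm.
Lens 2: 1/d_i2 = 1/f₂ − 1/d_o2 = 1/(27.0) − 1/(40.57) = 0.01239, so d_i2 = 80.7 cm.
The final image is real, 80.7 cm to the right of lens 2 (overall magnification ≈ 0.85).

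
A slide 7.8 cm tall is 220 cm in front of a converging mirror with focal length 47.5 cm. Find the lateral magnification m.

1/d_i = 1/f − 1/d_o = 1/(47.50) − 1/(220) = 0.01651, so d_i = 60.58 cm.
m = −d_i/d_o = −(60.58)/(220) = -0.275.
The image is real, inverted and reduced, in front of the mirror.

m = -0.275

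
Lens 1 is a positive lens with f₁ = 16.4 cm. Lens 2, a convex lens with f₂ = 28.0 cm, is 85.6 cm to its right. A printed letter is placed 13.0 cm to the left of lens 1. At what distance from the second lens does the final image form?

Lens 1: 1/d_i1 = 1/f₁ − 1/d_o1 = 1/(16.4) − 1/(13.0) = -0.01595, so d_i1 = -62.71 cm.
The intermediate image is 62.71 cm to the left of lens 1 (virtual), which is 85.6 − (-62.71) = 148.3 cm to the left of lens 2, so d_o2 = +148.3 cm.
Lens 2: 1/d_i2 = 1/f₂ − 1/d_o2 = 1/(28.0) − 1/(148.3) = 0.02897, so d_i2 = 34.5 cm.
The final image is real, 34.5 cm to the right of lens 2 (overall magnification ≈ -1.1).

34.5 cm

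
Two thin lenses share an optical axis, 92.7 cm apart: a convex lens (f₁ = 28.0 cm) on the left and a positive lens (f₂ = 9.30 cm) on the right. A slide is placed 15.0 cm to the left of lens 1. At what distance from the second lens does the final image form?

Lens 1: 1/d_i1 = 1/f₁ − 1/d_o1 = 1/(28.0) − 1/(15.0) = -0.03095, so d_i1 = -32.31 cm.
The intermediate image is 32.31 cm to the left of lens 1 (virtual), which is 92.7 − (-32.31) = 125.0 cm to the left of lens 2, so d_o2 = +125.0 cm.
Lens 2: 1/d_i2 = 1/f₂ − 1/d_o2 = 1/(9.30) − 1/(125.0) = 0.09953, so d_i2 = 10.0 cm.
The final image is real, 10.0 cm to the right of lens 2 (overall magnification ≈ -0.17).

10.0 cm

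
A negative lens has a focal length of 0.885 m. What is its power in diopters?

P = -1.13 D

For a negative lens, f = −0.885 m.
P = 1/f = 1/(-0.885 m) = -1.13 D.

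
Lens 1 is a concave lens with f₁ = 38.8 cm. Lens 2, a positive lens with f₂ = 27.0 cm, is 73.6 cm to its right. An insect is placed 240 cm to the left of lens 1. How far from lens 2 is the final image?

36.1 cm

Lens 1 is diverging, so f₁ = −38.8 cm.
Lens 1: 1/d_i1 = 1/f₁ − 1/d_o1 = 1/(-38.8) − 1/(240) = -0.02994, so d_i1 = -33.40 cm.
The intermediate image is 33.40 cm to the left of lens 1 (virtual), which is 73.6 − (-33.40) = 107.0 cm to the left of lens 2, so d_o2 = +107.0 cm.
Lens 2: 1/d_i2 = 1/f₂ − 1/d_o2 = 1/(27.0) − 1/(107.0) = 0.02769, so d_i2 = 36.1 cm.
The final image is real, 36.1 cm to the right of lens 2 (overall magnification ≈ -0.047).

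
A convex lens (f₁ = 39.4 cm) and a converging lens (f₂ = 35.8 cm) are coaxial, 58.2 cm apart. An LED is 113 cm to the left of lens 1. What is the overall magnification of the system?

m = -0.503

Lens 1: 1/d_i1 = 1/(39.4) − 1/(113) = 0.01653, so d_i1 = 60.49 cm; m₁ = −d_i1/d_o1 = -0.5353.
d_o2 = 58.2 − (60.49) = -2.290 cm (virtual object).
Lens 2: 1/d_i2 = 1/(35.8) − 1/(-2.290) = 0.4646, so d_i2 = 2.152 cm; m₂ = −d_i2/d_o2 = +0.9399.
m = m₁·m₂ = (-0.5353)(+0.9399) = -0.503.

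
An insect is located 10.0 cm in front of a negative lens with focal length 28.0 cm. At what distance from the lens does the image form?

7.37 cm

For a negative lens, f = -28.0 cm.
Thin-lens equation: 1/d_i = 1/f − 1/d_o = 1/(-28.00) − 1/(10.0) = -0.03571 − 0.1000 = -0.1357, so d_i = -7.37 cm.
The image is virtual, upright and reduced, on the same side as the object.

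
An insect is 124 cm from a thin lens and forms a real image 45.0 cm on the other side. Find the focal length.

f = 33.0 cm (converging)

Real image ⇒ d_i = +45.0 cm.
1/f = 1/d_o + 1/d_i = 1/(124) + 1/(45.0) = 0.03029, so f = 33.0 cm.
Since f is positive, the thin lens is converging.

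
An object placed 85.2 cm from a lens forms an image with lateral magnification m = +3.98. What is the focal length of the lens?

f = 114 cm (converging)

m = −d_i/d_o ⇒ d_i = −m·d_o = −(+3.98)·(85.2) = -339.1 cm.
1/f = 1/d_o + 1/d_i = 1/(85.2) + 1/(-339.1) = 0.008788, so f = 114 cm.
Since f is positive, the lens is converging.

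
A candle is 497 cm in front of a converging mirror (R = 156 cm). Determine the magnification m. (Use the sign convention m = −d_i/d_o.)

m = -0.186

f = R/2 = 156/2 = 78.00 cm.
1/d_i = 1/f − 1/d_o = 1/(78.00) − 1/(497) = 0.01081, so d_i = 92.52 cm.
m = −d_i/d_o = −(92.52)/(497) = -0.186.
The image is real, inverted and reduced, in front of the mirror.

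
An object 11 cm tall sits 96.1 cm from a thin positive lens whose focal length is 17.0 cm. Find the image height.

1/d_i = 1/f − 1/d_o = 1/(17.00) − 1/(96.1) = 0.04842, so d_i = 20.65 cm.
m = −d_i/d_o = -0.2149.
|h_i| = |m|·h_o = 0.2149 × 11 = 2.36 cm. The image is real, inverted and reduced, on the far side of the lens.

2.36 cm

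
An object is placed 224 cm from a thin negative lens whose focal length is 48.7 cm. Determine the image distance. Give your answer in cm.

For a negative lens, f = -48.7 cm.
Thin-lens equation: 1/d_i = 1/f − 1/d_o = 1/(-48.70) − 1/(224) = -0.02053 − 0.004464 = -0.02500, so d_i = -40.0 cm.
The image is virtual, upright and reduced, on the same side as the object.

40.0 cm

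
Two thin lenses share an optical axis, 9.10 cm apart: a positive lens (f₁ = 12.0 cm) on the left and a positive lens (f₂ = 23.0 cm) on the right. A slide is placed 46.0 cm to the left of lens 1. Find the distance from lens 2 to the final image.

5.45 cm

Lens 1: 1/d_i1 = 1/f₁ − 1/d_o1 = 1/(12.0) − 1/(46.0) = 0.06159, so d_i1 = 16.24 cm.
The intermediate image is 16.24 cm to the right of lens 1, which lies 7.140 cm to the right of lens 2 — a virtual object — so d_o2 = −7.140 cm.
Lens 2: 1/d_i2 = 1/f₂ − 1/d_o2 = 1/(23.0) − 1/(-7.140) = 0.1835, so d_i2 = 5.45 cm.
The final image is real, 5.45 cm to the right of lens 2 (overall magnification ≈ -0.27).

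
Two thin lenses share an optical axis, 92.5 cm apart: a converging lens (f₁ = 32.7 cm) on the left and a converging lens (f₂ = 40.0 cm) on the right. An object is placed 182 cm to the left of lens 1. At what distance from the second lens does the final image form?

Lens 1: 1/d_i1 = 1/f₁ − 1/d_o1 = 1/(32.7) − 1/(182) = 0.02509, so d_i1 = 39.86 cm.
The intermediate image is 39.86 cm to the right of lens 1, which is 92.5 − (39.86) = 52.64 cm to the left of lens 2, so d_o2 = +52.64 cm.
Lens 2: 1/d_i2 = 1/f₂ − 1/d_o2 = 1/(40.0) − 1/(52.64) = 0.006003, so d_i2 = 167 cm.
The final image is real, 167 cm to the right of lens 2 (overall magnification ≈ 0.69).

167 cm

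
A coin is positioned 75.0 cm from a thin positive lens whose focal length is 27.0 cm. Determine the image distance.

Lens equation: 1/s_i = 1/f − 1/s_o = 1/(27.00) − 1/(75.0) = 0.03704 − 0.01333 = 0.02370, so s_i = 42.2 cm.
The image is real, inverted and reduced, on the far side of the lens.

42.2 cm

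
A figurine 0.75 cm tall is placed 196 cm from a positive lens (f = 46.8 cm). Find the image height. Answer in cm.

1/d_i = 1/f − 1/d_o = 1/(46.80) − 1/(196) = 0.01627, so d_i = 61.48 cm.
m = −d_i/d_o = -0.3137.
|h_i| = |m|·h_o = 0.3137 × 0.75 = 0.235 cm. The image is real, inverted and reduced, on the far side of the lens.

0.235 cm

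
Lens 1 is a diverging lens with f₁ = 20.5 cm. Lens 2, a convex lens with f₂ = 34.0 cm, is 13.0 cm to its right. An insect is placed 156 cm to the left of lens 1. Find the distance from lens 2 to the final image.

Lens 1 is diverging, so f₁ = −20.5 cm.
Lens 1: 1/d_i1 = 1/f₁ − 1/d_o1 = 1/(-20.5) − 1/(156) = -0.05519, so d_i1 = -18.12 cm.
The intermediate image is 18.12 cm to the left of lens 1 (virtual), which is 13.0 − (-18.12) = 31.12 cm to the left of lens 2, so d_o2 = +31.12 cm.
Lens 2: 1/d_i2 = 1/f₂ − 1/d_o2 = 1/(34.0) − 1/(31.12) = -0.002722, so d_i2 = -367 cm.
The final image is virtual, 367 cm to the left of lens 2 (overall magnification ≈ 1.4).

367 cm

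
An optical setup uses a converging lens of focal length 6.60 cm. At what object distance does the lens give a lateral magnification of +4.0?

4.95 cm

m = −d_i/d_o ⇒ d_i = −m·d_o.
1/f = 1/d_o + 1/d_i = 1/d_o − 1/(m·d_o) = (1 − 1/m)/d_o, so d_o = f(1 − 1/m) = (6.600)(1 − 1/(+4.0)) = 4.95 cm.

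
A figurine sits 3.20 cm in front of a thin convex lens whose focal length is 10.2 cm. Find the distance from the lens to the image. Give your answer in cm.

Lens equation: 1/s_i = 1/f − 1/s_o = 1/(10.20) − 1/(3.20) = 0.09804 − 0.3125 = -0.2145, so s_i = -4.66 cm.
The image is virtual, upright and enlarged, on the same side as the object.

4.66 cm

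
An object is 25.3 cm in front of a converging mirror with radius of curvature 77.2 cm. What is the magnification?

m = +2.90

f = R/2 = 77.2/2 = 38.60 cm.
1/d_i = 1/f − 1/d_o = 1/(38.60) − 1/(25.3) = -0.01362, so d_i = -73.43 cm.
m = −d_i/d_o = −(-73.43)/(25.3) = +2.90.
The image is virtual, upright and enlarged, behind the mirror.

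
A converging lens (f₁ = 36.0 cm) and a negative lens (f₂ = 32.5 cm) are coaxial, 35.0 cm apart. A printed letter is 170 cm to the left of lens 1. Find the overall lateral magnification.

m = -0.400

Lens 1: 1/d_i1 = 1/(36.0) − 1/(170) = 0.02190, so d_i1 = 45.67 cm; m₁ = −d_i1/d_o1 = -0.2686.
d_o2 = 35.0 − (45.67) = -10.67 cm (virtual object).
f₂ = −32.5 cm (diverging).
Lens 2: 1/d_i2 = 1/(-32.5) − 1/(-10.67) = 0.06295, so d_i2 = 15.89 cm; m₂ = −d_i2/d_o2 = +1.489.
m = m₁·m₂ = (-0.2686)(+1.489) = -0.400.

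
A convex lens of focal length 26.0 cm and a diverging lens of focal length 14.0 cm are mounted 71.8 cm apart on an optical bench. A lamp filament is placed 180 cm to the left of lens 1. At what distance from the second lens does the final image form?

Lens 1: 1/d_i1 = 1/f₁ − 1/d_o1 = 1/(26.0) − 1/(180) = 0.03291, so d_i1 = 30.39 cm.
The intermediate image is 30.39 cm to the right of lens 1, which is 71.8 − (30.39) = 41.41 cm to the left of lens 2, so d_o2 = +41.41 cm.
Lens 2 is diverging, so f₂ = −14.0 cm.
Lens 2: 1/d_i2 = 1/f₂ − 1/d_o2 = 1/(-14.0) − 1/(41.41) = -0.09558, so d_i2 = -10.5 cm.
The final image is virtual, 10.5 cm to the left of lens 2 (overall magnification ≈ -0.043).

10.5 cm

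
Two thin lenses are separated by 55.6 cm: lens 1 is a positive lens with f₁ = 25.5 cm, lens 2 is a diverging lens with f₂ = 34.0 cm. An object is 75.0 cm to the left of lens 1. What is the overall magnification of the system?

m = -0.344

Lens 1: 1/d_i1 = 1/(25.5) − 1/(75.0) = 0.02588, so d_i1 = 38.64 cm; m₁ = −d_i1/d_o1 = -0.5152.
d_o2 = 55.6 − (38.64) = 16.96 cm.
f₂ = −34.0 cm (diverging).
Lens 2: 1/d_i2 = 1/(-34.0) − 1/(16.96) = -0.08837, so d_i2 = -11.32 cm; m₂ = −d_i2/d_o2 = +0.6672.
m = m₁·m₂ = (-0.5152)(+0.6672) = -0.344.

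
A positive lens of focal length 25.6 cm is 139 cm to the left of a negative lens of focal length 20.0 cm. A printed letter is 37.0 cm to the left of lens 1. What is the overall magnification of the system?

m = -0.592

Lens 1: 1/d_i1 = 1/(25.6) − 1/(37.0) = 0.01204, so d_i1 = 83.09 cm; m₁ = −d_i1/d_o1 = -2.246.
d_o2 = 139 − (83.09) = 55.91 cm.
f₂ = −20.0 cm (diverging).
Lens 2: 1/d_i2 = 1/(-20.0) − 1/(55.91) = -0.06789, so d_i2 = -14.73 cm; m₂ = −d_i2/d_o2 = +0.2635.
m = m₁·m₂ = (-2.246)(+0.2635) = -0.592.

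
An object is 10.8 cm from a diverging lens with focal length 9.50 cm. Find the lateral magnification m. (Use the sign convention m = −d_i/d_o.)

For a diverging lens, f = -9.50 cm.
1/d_i = 1/f − 1/d_o = 1/(-9.500) − 1/(10.8) = -0.1979, so d_i = -5.054 cm.
m = −d_i/d_o = −(-5.054)/(10.8) = +0.468.
The image is virtual, upright and reduced, on the same side as the object.

m = +0.468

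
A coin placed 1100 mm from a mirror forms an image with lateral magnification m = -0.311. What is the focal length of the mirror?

f = 261 mm (concave)

m = −d_i/d_o ⇒ d_i = −m·d_o = −(-0.311)·(1100) = 342.1 mm.
1/f = 1/d_o + 1/d_i = 1/(1100) + 1/(342.1) = 0.003832, so f = 261 mm.
Since f is positive, the mirror is concave.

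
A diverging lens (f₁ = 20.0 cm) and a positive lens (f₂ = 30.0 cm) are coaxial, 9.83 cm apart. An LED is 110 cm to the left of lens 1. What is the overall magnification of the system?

m = +1.42

f₁ = −20.0 cm (diverging).
Lens 1: 1/d_i1 = 1/(-20.0) − 1/(110) = -0.05909, so d_i1 = -16.92 cm; m₁ = −d_i1/d_o1 = +0.1538.
d_o2 = 9.83 − (-16.92) = 26.75 cm.
Lens 2: 1/d_i2 = 1/(30.0) − 1/(26.75) = -0.004050, so d_i2 = -246.9 cm; m₂ = −d_i2/d_o2 = +9.231.
m = m₁·m₂ = (+0.1538)(+9.231) = +1.42.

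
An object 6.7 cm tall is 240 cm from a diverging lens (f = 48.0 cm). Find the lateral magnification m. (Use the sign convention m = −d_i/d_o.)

For a diverging lens, f = -48.0 cm.
1/d_i = 1/f − 1/d_o = 1/(-48.00) − 1/(240) = -0.02500, so d_i = -40.00 cm.
m = −d_i/d_o = −(-40.00)/(240) = +0.167.
The image is virtual, upright and reduced, on the same side as the object.

m = +0.167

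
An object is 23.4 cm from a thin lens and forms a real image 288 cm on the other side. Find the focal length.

Real image ⇒ d_i = +288 cm.
1/f = 1/d_o + 1/d_i = 1/(23.4) + 1/(288) = 0.04621, so f = 21.6 cm.
Since f is positive, the thin lens is converging.

f = 21.6 cm (converging)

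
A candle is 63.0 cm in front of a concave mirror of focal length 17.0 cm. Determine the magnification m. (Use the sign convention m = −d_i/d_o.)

1/d_i = 1/f − 1/d_o = 1/(17.00) − 1/(63.0) = 0.04295, so d_i = 23.28 cm.
m = −d_i/d_o = −(23.28)/(63.0) = -0.370.
The image is real, inverted and reduced, in front of the mirror.

m = -0.370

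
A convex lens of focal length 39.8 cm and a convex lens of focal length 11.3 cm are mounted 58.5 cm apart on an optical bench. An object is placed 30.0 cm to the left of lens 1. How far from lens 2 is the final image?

12.1 cm

Lens 1: 1/d_i1 = 1/f₁ − 1/d_o1 = 1/(39.8) − 1/(30.0) = -0.008208, so d_i1 = -121.8 cm.
The intermediate image is 121.8 cm to the left of lens 1 (virtual), which is 58.5 − (-121.8) = 180.3 cm to the left of lens 2, so d_o2 = +180.3 cm.
Lens 2: 1/d_i2 = 1/f₂ − 1/d_o2 = 1/(11.3) − 1/(180.3) = 0.08295, so d_i2 = 12.1 cm.
The final image is real, 12.1 cm to the right of lens 2 (overall magnification ≈ -0.27).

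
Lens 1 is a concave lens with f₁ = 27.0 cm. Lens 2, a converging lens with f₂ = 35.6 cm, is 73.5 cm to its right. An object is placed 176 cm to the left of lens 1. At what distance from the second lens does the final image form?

56.3 cm

Lens 1 is diverging, so f₁ = −27.0 cm.
Lens 1: 1/d_i1 = 1/f₁ − 1/d_o1 = 1/(-27.0) − 1/(176) = -0.04272, so d_i1 = -23.41 cm.
The intermediate image is 23.41 cm to the left of lens 1 (virtual), which is 73.5 − (-23.41) = 96.91 cm to the left of lens 2, so d_o2 = +96.91 cm.
Lens 2: 1/d_i2 = 1/f₂ − 1/d_o2 = 1/(35.6) − 1/(96.91) = 0.01777, so d_i2 = 56.3 cm.
The final image is real, 56.3 cm to the right of lens 2 (overall magnification ≈ -0.077).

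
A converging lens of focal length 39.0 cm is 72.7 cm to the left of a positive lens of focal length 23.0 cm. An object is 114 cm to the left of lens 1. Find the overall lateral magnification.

Lens 1: 1/d_i1 = 1/(39.0) − 1/(114) = 0.01687, so d_i1 = 59.28 cm; m₁ = −d_i1/d_o1 = -0.5200.
d_o2 = 72.7 − (59.28) = 13.42 cm.
Lens 2: 1/d_i2 = 1/(23.0) − 1/(13.42) = -0.03104, so d_i2 = -32.22 cm; m₂ = −d_i2/d_o2 = +2.401.
m = m₁·m₂ = (-0.5200)(+2.401) = -1.25.

m = -1.25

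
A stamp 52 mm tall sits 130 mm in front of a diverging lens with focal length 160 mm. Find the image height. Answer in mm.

28.7 mm

For a diverging lens, f = -160 mm.
1/d_i = 1/f − 1/d_o = 1/(-160.0) − 1/(130) = -0.01394, so d_i = -71.72 mm.
m = −d_i/d_o = +0.5517.
|h_i| = |m|·h_o = 0.5517 × 52 = 28.7 mm. The image is virtual, upright and reduced, on the same side as the object.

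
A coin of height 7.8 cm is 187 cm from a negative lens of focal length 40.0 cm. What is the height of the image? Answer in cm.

For a negative lens, f = -40.0 cm.
1/d_i = 1/f − 1/d_o = 1/(-40.00) − 1/(187) = -0.03035, so d_i = -32.95 cm.
m = −d_i/d_o = +0.1762.
|h_i| = |m|·h_o = 0.1762 × 7.8 = 1.37 cm. The image is virtual, upright and reduced, on the same side as the object.

1.37 cm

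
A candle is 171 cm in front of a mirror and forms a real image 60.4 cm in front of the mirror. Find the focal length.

Real image ⇒ d_i = +60.4 cm.
1/f = 1/d_o + 1/d_i = 1/(171) + 1/(60.4) = 0.02240, so f = 44.6 cm.
Since f is positive, the mirror is concave.

f = 44.6 cm (concave)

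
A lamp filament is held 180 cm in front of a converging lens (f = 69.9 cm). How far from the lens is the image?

Thin-lens equation: 1/s_i = 1/f − 1/s_o = 1/(69.90) − 1/(180) = 0.01431 − 0.005556 = 0.008751, so s_i = 114 cm.
The image is real, inverted and reduced, on the far side of the lens.

114 cm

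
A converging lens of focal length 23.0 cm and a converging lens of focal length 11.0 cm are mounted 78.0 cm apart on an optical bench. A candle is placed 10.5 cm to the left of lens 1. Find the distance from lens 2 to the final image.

12.4 cm

Lens 1: 1/d_i1 = 1/f₁ − 1/d_o1 = 1/(23.0) − 1/(10.5) = -0.05176, so d_i1 = -19.32 cm.
The intermediate image is 19.32 cm to the left of lens 1 (virtual), which is 78.0 − (-19.32) = 97.32 cm to the left of lens 2, so d_o2 = +97.32 cm.
Lens 2: 1/d_i2 = 1/f₂ − 1/d_o2 = 1/(11.0) − 1/(97.32) = 0.08063, so d_i2 = 12.4 cm.
The final image is real, 12.4 cm to the right of lens 2 (overall magnification ≈ -0.23).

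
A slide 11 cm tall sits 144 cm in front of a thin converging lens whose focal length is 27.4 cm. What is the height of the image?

2.58 cm

1/d_i = 1/f − 1/d_o = 1/(27.40) − 1/(144) = 0.02955, so d_i = 33.84 cm.
m = −d_i/d_o = -0.2350.
|h_i| = |m|·h_o = 0.2350 × 11 = 2.58 cm. The image is real, inverted and reduced, on the far side of the lens.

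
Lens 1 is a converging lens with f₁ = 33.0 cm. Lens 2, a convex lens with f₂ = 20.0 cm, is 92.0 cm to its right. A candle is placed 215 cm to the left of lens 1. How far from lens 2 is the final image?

32.1 cm

Lens 1: 1/d_i1 = 1/f₁ − 1/d_o1 = 1/(33.0) − 1/(215) = 0.02565, so d_i1 = 38.98 cm.
The intermediate image is 38.98 cm to the right of lens 1, which is 92.0 − (38.98) = 53.02 cm to the left of lens 2, so d_o2 = +53.02 cm.
Lens 2: 1/d_i2 = 1/f₂ − 1/d_o2 = 1/(20.0) − 1/(53.02) = 0.03114, so d_i2 = 32.1 cm.
The final image is real, 32.1 cm to the right of lens 2 (overall magnification ≈ 0.11).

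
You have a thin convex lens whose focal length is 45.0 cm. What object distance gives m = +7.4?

m = −d_i/d_o ⇒ d_i = −m·d_o.
1/f = 1/d_o + 1/d_i = 1/d_o − 1/(m·d_o) = (1 − 1/m)/d_o, so d_o = f(1 − 1/m) = (45.00)(1 − 1/(+7.4)) = 38.9 cm.

38.9 cm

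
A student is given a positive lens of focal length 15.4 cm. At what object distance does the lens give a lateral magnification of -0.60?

41.1 cm

m = −d_i/d_o ⇒ d_i = −m·d_o.
1/f = 1/d_o + 1/d_i = 1/d_o − 1/(m·d_o) = (1 − 1/m)/d_o, so d_o = f(1 − 1/m) = (15.40)(1 − 1/(-0.60)) = 41.1 cm.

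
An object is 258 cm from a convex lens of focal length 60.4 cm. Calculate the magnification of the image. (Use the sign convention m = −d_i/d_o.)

m = -0.306

1/d_i = 1/f − 1/d_o = 1/(60.40) − 1/(258) = 0.01268, so d_i = 78.86 cm.
m = −d_i/d_o = −(78.86)/(258) = -0.306.
The image is real, inverted and reduced, on the far side of the lens.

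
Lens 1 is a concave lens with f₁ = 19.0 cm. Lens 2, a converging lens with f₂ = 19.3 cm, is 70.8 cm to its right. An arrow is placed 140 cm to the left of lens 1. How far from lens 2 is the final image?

24.8 cm

Lens 1 is diverging, so f₁ = −19.0 cm.
Lens 1: 1/d_i1 = 1/f₁ − 1/d_o1 = 1/(-19.0) − 1/(140) = -0.05977, so d_i1 = -16.73 cm.
The intermediate image is 16.73 cm to the left of lens 1 (virtual), which is 70.8 − (-16.73) = 87.53 cm to the left of lens 2, so d_o2 = +87.53 cm.
Lens 2: 1/d_i2 = 1/f₂ − 1/d_o2 = 1/(19.3) − 1/(87.53) = 0.04039, so d_i2 = 24.8 cm.
The final image is real, 24.8 cm to the right of lens 2 (overall magnification ≈ -0.034).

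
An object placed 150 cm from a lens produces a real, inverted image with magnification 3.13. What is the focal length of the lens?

m = −d_i/d_o ⇒ d_i = −m·d_o = −(-3.13)·(150) = 469.5 cm.
1/f = 1/d_o + 1/d_i = 1/(150) + 1/(469.5) = 0.008797, so f = 114 cm.
Since f is positive, the lens is converging.

f = 114 cm (converging)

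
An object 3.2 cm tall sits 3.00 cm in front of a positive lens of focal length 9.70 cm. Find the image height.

4.63 cm

1/d_i = 1/f − 1/d_o = 1/(9.700) − 1/(3.00) = -0.2302, so d_i = -4.343 cm.
m = −d_i/d_o = +1.448.
|h_i| = |m|·h_o = 1.448 × 3.2 = 4.63 cm. The image is virtual, upright and enlarged, on the same side as the object.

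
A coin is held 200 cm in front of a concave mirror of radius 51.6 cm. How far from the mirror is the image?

f = R/2 = 51.6/2 = 25.80 cm.
Mirror equation: 1/s_i = 1/f − 1/s_o = 1/(25.80) − 1/(200) = 0.03876 − 0.005000 = 0.03376, so s_i = 29.6 cm.
The image is real, inverted and reduced, in front of the mirror.

29.6 cm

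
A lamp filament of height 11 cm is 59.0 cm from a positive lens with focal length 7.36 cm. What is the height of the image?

1.57 cm

1/d_i = 1/f − 1/d_o = 1/(7.360) − 1/(59.0) = 0.1189, so d_i = 8.409 cm.
m = −d_i/d_o = -0.1425.
|h_i| = |m|·h_o = 0.1425 × 11 = 1.57 cm. The image is real, inverted and reduced, on the far side of the lens.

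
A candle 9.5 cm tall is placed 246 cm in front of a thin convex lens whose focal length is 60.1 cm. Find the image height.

3.07 cm

1/d_i = 1/f − 1/d_o = 1/(60.10) − 1/(246) = 0.01257, so d_i = 79.53 cm.
m = −d_i/d_o = -0.3233.
|h_i| = |m|·h_o = 0.3233 × 9.5 = 3.07 cm. The image is real, inverted and reduced, on the far side of the lens.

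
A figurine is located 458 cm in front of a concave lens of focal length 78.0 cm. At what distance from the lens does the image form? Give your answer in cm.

66.6 cm

For a concave lens, f = -78.0 cm.
Lens equation: 1/v = 1/f − 1/u = 1/(-78.00) − 1/(458) = -0.01282 − 0.002183 = -0.01500, so v = -66.6 cm.
The image is virtual, upright and reduced, on the same side as the object.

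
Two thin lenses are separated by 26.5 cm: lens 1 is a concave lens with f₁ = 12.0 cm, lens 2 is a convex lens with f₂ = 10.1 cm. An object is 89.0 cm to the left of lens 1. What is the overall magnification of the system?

m = -0.0445

f₁ = −12.0 cm (diverging).
Lens 1: 1/d_i1 = 1/(-12.0) − 1/(89.0) = -0.09457, so d_i1 = -10.57 cm; m₁ = −d_i1/d_o1 = +0.1188.
d_o2 = 26.5 − (-10.57) = 37.07 cm.
Lens 2: 1/d_i2 = 1/(10.1) − 1/(37.07) = 0.07203, so d_i2 = 13.88 cm; m₂ = −d_i2/d_o2 = -0.3745.
m = m₁·m₂ = (+0.1188)(-0.3745) = -0.0445.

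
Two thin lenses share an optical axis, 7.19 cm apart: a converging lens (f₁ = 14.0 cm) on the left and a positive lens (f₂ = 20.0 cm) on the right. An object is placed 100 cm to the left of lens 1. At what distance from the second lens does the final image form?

6.25 cm

Lens 1: 1/d_i1 = 1/f₁ − 1/d_o1 = 1/(14.0) − 1/(100) = 0.06143, so d_i1 = 16.28 cm.
The intermediate image is 16.28 cm to the right of lens 1, which lies 9.090 cm to the right of lens 2 — a virtual object — so d_o2 = −9.090 cm.
Lens 2: 1/d_i2 = 1/f₂ − 1/d_o2 = 1/(20.0) − 1/(-9.090) = 0.1600, so d_i2 = 6.25 cm.
The final image is real, 6.25 cm to the right of lens 2 (overall magnification ≈ -0.11).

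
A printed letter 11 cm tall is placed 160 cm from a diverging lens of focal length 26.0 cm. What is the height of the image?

1.54 cm

For a diverging lens, f = -26.0 cm.
1/d_i = 1/f − 1/d_o = 1/(-26.00) − 1/(160) = -0.04471, so d_i = -22.37 cm.
m = −d_i/d_o = +0.1398.
|h_i| = |m|·h_o = 0.1398 × 11 = 1.54 cm. The image is virtual, upright and reduced, on the same side as the object.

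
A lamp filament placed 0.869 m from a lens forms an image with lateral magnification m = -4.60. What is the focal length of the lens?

m = −d_i/d_o ⇒ d_i = −m·d_o = −(-4.60)·(0.869) = 3.997 m.
1/f = 1/d_o + 1/d_i = 1/(0.869) + 1/(3.997) = 1.401, so f = 0.714 m.
Since f is positive, the lens is converging.

f = 0.714 m (converging)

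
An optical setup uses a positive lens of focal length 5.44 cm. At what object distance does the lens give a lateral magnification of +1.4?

1.55 cm

m = −d_i/d_o ⇒ d_i = −m·d_o.
1/f = 1/d_o + 1/d_i = 1/d_o − 1/(m·d_o) = (1 − 1/m)/d_o, so d_o = f(1 − 1/m) = (5.440)(1 − 1/(+1.4)) = 1.55 cm.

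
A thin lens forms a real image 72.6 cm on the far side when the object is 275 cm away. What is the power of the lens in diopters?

d_i = +72.6 cm.
1/f = 1/d_o + 1/d_i = 1/(275) + 1/(72.6) = 0.01741 cm⁻¹.
f = 57.44 cm = 0.5744 m, so P = 1/f = +1.74 D.

P = +1.74 D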